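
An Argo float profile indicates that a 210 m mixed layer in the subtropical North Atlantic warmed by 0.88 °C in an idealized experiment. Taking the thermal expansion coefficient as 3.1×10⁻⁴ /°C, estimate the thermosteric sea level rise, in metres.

about 0.0573 m

Δh = αΔT·H = 3.1×10⁻⁴ × 0.88 × 210 = 0.057288 m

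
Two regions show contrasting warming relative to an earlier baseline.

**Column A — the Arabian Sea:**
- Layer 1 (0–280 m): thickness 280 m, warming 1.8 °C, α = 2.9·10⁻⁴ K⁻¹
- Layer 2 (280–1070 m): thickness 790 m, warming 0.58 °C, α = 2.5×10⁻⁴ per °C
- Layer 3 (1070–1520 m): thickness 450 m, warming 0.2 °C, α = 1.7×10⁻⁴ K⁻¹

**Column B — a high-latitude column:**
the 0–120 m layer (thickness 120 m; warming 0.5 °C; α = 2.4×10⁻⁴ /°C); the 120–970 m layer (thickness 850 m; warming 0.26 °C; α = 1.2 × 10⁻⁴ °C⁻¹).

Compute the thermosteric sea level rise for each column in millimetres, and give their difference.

A 2.9×10⁻⁴ × 280 × 1.8 = 0.14616 m
A 0.58 × 2.5×10⁻⁴ × 790 = 0.11455 m
A 1070–1520 m: 450 × 1.7×10⁻⁴ × 0.2 = 0.01530 m
A total: 0.27601 m
B Layer 1: 2.4×10⁻⁴ × 120 × 0.5 = 0.01440 m
B Layer 2: 0.26 × 850 × 1.2×10⁻⁴ = 0.02652 m
B total: 0.04092 m
Difference: 0.27601 − 0.04092 = 0.23509 m

Δh_A ≈ 276 mm, Δh_B ≈ 40.9 mm; difference ≈ 235 mm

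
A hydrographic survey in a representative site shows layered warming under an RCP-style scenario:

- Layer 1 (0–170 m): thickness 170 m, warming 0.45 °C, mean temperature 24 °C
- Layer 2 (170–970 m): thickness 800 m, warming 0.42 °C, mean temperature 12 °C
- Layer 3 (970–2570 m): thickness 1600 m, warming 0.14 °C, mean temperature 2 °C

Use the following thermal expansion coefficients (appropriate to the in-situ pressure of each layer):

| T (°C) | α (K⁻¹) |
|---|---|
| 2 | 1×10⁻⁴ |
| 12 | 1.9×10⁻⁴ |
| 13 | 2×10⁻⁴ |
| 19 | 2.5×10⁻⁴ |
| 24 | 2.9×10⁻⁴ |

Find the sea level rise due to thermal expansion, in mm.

Δh ≈ 110 mm

Layer 1 at 24 °C → α = 2.9×10⁻⁴ K⁻¹
Layer 2 at 12 °C → α = 1.9×10⁻⁴ K⁻¹
Layer 3 at 2 °C → α = 1×10⁻⁴ K⁻¹
Layer 1: 2.9×10⁻⁴ × 170 × 0.45 = 0.022185 m
170–970 m: 800 × 1.9×10⁻⁴ × 0.42 = 0.06384 m
970–2570 m: 0.14 × 1×10⁻⁴ × 1600 = 0.02240 m
Δh = 0.022185 + 0.06384 + 0.02240 = 0.108425 m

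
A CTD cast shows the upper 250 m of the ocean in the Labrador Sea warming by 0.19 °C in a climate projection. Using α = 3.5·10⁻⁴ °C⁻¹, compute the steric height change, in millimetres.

Δh = αΔT·H = 3.5×10⁻⁴ × 0.19 × 250 = 0.016625 m

Δh = 16.6 mm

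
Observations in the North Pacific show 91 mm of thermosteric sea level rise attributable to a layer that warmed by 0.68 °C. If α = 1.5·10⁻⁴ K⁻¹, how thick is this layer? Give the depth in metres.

H = Δh/(αΔT) = 0.091 / (1.5×10⁻⁴ × 0.68) ≈ 892.2 m

892 m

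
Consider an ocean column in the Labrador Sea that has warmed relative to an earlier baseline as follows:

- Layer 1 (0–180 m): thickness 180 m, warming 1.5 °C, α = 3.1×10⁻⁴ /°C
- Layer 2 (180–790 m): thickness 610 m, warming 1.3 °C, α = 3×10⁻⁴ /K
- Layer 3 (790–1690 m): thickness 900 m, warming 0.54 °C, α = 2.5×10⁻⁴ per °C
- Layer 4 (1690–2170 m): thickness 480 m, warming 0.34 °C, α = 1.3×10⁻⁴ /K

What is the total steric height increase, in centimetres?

Layer 1: 1.5 × 180 × 3.1×10⁻⁴ = 0.08370 m
1.3 × 610 × 3×10⁻⁴ = 0.23790 m
790–1690 m: 2.5×10⁻⁴ × 0.54 × 900 = 0.12150 m
Layer 4: 0.34 × 1.3×10⁻⁴ × 480 = 0.021216 m
Δh = 0.08370 + 0.23790 + 0.12150 + 0.021216 = 0.464316 m

46.4 cm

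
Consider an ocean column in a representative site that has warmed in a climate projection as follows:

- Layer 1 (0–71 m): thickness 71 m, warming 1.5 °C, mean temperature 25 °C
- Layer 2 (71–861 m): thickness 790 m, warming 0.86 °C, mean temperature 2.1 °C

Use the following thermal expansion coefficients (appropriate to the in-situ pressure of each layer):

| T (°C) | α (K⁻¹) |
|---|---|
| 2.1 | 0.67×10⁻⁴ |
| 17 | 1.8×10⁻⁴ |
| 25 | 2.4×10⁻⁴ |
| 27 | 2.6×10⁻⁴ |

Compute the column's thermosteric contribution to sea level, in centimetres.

Layer 1 at 25 °C → α = 2.4×10⁻⁴ K⁻¹
Layer 2 at 2.1 °C → α = 0.67×10⁻⁴ K⁻¹
0–71 m: 71 × 2.4×10⁻⁴ × 1.5 = 0.02556 m
Layer 2: 0.67×10⁻⁴ × 0.86 × 790 = 0.0455198 m
Δh = 0.02556 + 0.0455198 = 0.0710798 m ≈ 7.11 cm

about 7.11 cm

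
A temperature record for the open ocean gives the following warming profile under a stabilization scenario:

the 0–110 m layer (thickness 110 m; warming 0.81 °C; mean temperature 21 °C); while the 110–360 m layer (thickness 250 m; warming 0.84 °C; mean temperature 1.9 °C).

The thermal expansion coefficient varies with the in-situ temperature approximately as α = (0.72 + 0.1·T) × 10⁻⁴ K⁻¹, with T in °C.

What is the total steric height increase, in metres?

0.0442 m

Layer 1: α = (0.72 + 0.1×21)×10⁻⁴ = 2.82×10⁻⁴ K⁻¹
Layer 2: α = (0.72 + 0.1×1.9)×10⁻⁴ = 0.91×10⁻⁴ K⁻¹
0–110 m: 0.81 × 110 × 2.82×10⁻⁴ = 0.0251262 m
110–360 m: 0.91×10⁻⁴ × 0.84 × 250 = 0.01911 m
Δh = 0.0251262 + 0.01911 = 0.0442362 m ≈ 0.0442 m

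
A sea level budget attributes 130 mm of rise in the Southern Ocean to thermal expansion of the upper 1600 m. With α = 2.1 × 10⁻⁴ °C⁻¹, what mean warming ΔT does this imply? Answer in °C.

0.387 °C

ΔT = Δh/(αH) = 0.13 / (2.1×10⁻⁴ × 1600) ≈ 0.3869 °C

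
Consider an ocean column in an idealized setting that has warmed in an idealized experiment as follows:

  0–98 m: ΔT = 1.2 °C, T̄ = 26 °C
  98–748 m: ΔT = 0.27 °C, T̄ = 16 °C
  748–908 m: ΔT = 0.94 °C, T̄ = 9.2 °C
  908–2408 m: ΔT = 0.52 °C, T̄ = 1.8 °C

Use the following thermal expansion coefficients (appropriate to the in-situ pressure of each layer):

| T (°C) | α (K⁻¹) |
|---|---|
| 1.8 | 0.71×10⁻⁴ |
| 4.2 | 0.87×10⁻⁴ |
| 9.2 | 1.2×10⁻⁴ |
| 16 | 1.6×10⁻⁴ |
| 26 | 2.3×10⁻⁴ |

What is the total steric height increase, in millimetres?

130 mm

Layer 1 at 26 °C → α = 2.3×10⁻⁴ K⁻¹
Layer 2 at 16 °C → α = 1.6×10⁻⁴ K⁻¹
Layer 3 at 9.2 °C → α = 1.2×10⁻⁴ K⁻¹
Layer 4 at 1.8 °C → α = 0.71×10⁻⁴ K⁻¹
Layer 1: 98 × 1.2 × 2.3×10⁻⁴ = 0.027048 m
Layer 2: 0.27 × 650 × 1.6×10⁻⁴ = 0.02808 m
0.94 × 160 × 1.2×10⁻⁴ = 0.018048 m
0.71×10⁻⁴ × 0.52 × 1500 = 0.05538 m
Δh = 0.027048 + 0.02808 + 0.018048 + 0.05538 = 0.128556 m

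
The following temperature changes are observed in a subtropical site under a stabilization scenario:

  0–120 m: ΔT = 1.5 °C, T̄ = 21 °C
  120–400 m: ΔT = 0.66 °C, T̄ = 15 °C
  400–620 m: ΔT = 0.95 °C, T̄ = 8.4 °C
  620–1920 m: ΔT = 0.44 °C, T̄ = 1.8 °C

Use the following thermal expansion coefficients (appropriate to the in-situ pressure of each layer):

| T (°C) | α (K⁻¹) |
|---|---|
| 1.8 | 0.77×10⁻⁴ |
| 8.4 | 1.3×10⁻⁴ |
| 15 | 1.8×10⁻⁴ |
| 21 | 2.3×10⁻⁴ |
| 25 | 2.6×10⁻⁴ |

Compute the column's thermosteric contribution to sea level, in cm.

15 cm

Layer 1 at 21 °C → α = 2.3×10⁻⁴ K⁻¹
Layer 2 at 15 °C → α = 1.8×10⁻⁴ K⁻¹
Layer 3 at 8.4 °C → α = 1.3×10⁻⁴ K⁻¹
Layer 4 at 1.8 °C → α = 0.77×10⁻⁴ K⁻¹
0–120 m: 120 × 2.3×10⁻⁴ × 1.5 = 0.04140 m
120–400 m: 1.8×10⁻⁴ × 280 × 0.66 = 0.033264 m
Layer 3: 1.3×10⁻⁴ × 0.95 × 220 = 0.02717 m
620–1920 m: 1300 × 0.77×10⁻⁴ × 0.44 = 0.044044 m
Δh = 0.04140 + 0.033264 + 0.02717 + 0.044044 = 0.145878 m ≈ 15 cm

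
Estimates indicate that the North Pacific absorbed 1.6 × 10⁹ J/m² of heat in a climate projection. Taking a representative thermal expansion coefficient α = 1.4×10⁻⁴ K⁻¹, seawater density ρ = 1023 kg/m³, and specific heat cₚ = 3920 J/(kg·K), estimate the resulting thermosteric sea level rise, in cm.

Δh = αQ/(ρcₚ) = 1.4×10⁻⁴ × 1.6×10⁹ / (1023 × 3920) ≈ 0.055858 m

Δh ≈ 5.59 cm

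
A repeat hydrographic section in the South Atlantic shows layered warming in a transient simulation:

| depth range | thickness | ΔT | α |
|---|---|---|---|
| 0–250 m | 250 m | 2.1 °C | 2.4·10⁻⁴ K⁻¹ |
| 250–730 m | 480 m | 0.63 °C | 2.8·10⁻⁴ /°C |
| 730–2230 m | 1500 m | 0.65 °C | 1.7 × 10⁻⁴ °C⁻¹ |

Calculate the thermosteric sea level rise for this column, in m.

250 × 2.4×10⁻⁴ × 2.1 = 0.12600 m
250–730 m: 0.63 × 2.8×10⁻⁴ × 480 = 0.084672 m
1500 × 0.65 × 1.7×10⁻⁴ = 0.16575 m
Δh = 0.12600 + 0.084672 + 0.16575 = 0.376422 m ≈ 0.376 m

0.376 m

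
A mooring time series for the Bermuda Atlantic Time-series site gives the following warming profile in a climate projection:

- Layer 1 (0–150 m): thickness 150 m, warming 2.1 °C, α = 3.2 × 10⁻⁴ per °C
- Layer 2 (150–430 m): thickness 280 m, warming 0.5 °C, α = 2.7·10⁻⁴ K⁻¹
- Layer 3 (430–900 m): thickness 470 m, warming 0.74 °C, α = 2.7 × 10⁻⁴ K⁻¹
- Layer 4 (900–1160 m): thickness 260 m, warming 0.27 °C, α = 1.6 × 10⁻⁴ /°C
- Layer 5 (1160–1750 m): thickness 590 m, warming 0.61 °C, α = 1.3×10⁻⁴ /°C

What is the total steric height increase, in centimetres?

29 cm of thermosteric rise

Layer 1: 150 × 3.2×10⁻⁴ × 2.1 = 0.10080 m
2.7×10⁻⁴ × 280 × 0.5 = 0.03780 m
Layer 3: 470 × 0.74 × 2.7×10⁻⁴ = 0.093906 m
900–1160 m: 1.6×10⁻⁴ × 260 × 0.27 = 0.011232 m
1160–1750 m: 1.3×10⁻⁴ × 0.61 × 590 = 0.046787 m
Δh = 0.10080 + 0.03780 + 0.093906 + 0.011232 + 0.046787 = 0.290525 m ≈ 29 cm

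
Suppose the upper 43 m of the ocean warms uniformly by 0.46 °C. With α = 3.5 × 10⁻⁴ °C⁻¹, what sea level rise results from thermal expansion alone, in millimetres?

6.9 mm

Δh = αΔT·H = 3.5×10⁻⁴ × 0.46 × 43 = 0.006923 m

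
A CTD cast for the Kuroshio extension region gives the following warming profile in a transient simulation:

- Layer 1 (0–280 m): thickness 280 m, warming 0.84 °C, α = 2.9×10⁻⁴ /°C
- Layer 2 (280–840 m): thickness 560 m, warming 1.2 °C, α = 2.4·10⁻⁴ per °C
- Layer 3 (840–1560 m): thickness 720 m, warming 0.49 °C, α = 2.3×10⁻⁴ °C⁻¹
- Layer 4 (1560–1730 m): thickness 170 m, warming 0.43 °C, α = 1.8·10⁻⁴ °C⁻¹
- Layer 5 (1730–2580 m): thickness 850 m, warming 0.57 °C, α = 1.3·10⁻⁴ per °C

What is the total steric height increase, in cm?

0–280 m: 2.9×10⁻⁴ × 0.84 × 280 = 0.068208 m
Layer 2: 2.4×10⁻⁴ × 1.2 × 560 = 0.16128 m
840–1560 m: 720 × 0.49 × 2.3×10⁻⁴ = 0.081144 m
1560–1730 m: 0.43 × 1.8×10⁻⁴ × 170 = 0.013158 m
Layer 5: 0.57 × 850 × 1.3×10⁻⁴ = 0.062985 m
Δh = 0.068208 + 0.16128 + 0.081144 + 0.013158 + 0.062985 = 0.386775 m ≈ 38.7 cm

38.7 cm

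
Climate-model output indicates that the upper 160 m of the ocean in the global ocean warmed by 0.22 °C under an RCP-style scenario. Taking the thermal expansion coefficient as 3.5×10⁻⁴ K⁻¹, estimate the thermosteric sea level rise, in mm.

Δh = αΔT·H = 3.5×10⁻⁴ × 0.22 × 160 = 0.01232 m

Δh ≈ 12.3 mm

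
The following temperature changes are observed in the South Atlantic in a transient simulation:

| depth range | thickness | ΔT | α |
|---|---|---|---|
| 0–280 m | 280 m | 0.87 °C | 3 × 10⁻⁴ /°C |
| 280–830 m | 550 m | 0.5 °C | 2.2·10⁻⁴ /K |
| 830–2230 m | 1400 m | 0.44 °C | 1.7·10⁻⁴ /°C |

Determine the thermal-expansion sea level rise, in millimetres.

about 238 mm

0.87 × 3×10⁻⁴ × 280 = 0.07308 m
2.2×10⁻⁴ × 550 × 0.5 = 0.06050 m
Layer 3: 1.7×10⁻⁴ × 1400 × 0.44 = 0.10472 m
Δh = 0.07308 + 0.06050 + 0.10472 = 0.23830 m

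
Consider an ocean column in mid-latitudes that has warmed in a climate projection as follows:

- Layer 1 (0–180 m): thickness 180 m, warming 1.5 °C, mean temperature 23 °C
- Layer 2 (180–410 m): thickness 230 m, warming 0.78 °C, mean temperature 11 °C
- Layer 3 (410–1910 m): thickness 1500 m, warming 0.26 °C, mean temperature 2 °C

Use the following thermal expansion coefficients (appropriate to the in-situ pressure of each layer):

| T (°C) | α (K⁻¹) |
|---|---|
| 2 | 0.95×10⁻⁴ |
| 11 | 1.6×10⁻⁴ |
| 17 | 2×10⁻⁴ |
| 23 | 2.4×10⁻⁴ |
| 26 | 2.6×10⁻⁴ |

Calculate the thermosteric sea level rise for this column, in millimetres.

Δh ≈ 131 mm

Layer 1 at 23 °C → α = 2.4×10⁻⁴ K⁻¹
Layer 2 at 11 °C → α = 1.6×10⁻⁴ K⁻¹
Layer 3 at 2 °C → α = 0.95×10⁻⁴ K⁻¹
0–180 m: 2.4×10⁻⁴ × 180 × 1.5 = 0.06480 m
Layer 2: 0.78 × 1.6×10⁻⁴ × 230 = 0.028704 m
410–1910 m: 0.26 × 0.95×10⁻⁴ × 1500 = 0.03705 m
Δh = 0.06480 + 0.028704 + 0.03705 = 0.130554 m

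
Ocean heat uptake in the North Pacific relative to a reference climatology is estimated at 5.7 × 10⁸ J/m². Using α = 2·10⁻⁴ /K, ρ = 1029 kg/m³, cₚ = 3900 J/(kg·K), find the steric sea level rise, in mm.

Δh = αQ/(ρcₚ) = 2×10⁻⁴ × 5.7×10⁸ / (1029 × 3900) ≈ 0.028407 m

Δh = 28 mm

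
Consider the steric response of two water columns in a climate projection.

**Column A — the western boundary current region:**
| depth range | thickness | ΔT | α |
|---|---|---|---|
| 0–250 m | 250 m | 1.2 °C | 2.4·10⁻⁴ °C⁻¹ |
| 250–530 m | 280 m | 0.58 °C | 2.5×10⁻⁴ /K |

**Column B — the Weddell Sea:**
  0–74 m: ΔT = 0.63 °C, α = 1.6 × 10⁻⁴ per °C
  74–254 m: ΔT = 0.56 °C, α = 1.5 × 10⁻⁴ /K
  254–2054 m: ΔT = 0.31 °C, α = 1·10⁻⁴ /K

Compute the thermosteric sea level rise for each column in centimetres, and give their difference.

A 0–250 m: 250 × 2.4×10⁻⁴ × 1.2 = 0.07200 m
A 250–530 m: 0.58 × 280 × 2.5×10⁻⁴ = 0.04060 m
A total: 0.11260 m
B 0–74 m: 1.6×10⁻⁴ × 0.63 × 74 = 0.0074592 m
B Layer 2: 0.56 × 1.5×10⁻⁴ × 180 = 0.01512 m
B Layer 3: 1800 × 0.31 × 1×10⁻⁴ = 0.05580 m
B total: 0.0783792 m
Difference: 0.11260 − 0.0783792 = 0.0342208 m

A: 11.3 cm; B: 7.84 cm; difference 3.42 cm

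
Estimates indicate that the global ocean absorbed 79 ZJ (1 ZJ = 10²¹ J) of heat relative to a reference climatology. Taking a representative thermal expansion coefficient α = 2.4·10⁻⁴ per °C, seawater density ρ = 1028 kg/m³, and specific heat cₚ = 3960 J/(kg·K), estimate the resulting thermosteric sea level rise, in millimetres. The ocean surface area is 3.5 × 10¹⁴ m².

13 mm

Per unit area: Q = 79×10²¹ / (3.5×10¹⁴) ≈ 2.257×10⁸ J/m²
Δh = αQ/(ρcₚ) = 2.4×10⁻⁴ × 2.257×10⁸ / (1028 × 3960) ≈ 0.013306 m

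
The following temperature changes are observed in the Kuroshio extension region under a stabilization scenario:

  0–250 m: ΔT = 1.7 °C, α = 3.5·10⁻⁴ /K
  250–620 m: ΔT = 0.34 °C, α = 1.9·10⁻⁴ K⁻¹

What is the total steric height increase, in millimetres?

173 mm

3.5×10⁻⁴ × 1.7 × 250 = 0.14875 m
370 × 0.34 × 1.9×10⁻⁴ = 0.023902 m
Δh = 0.14875 + 0.023902 = 0.172652 m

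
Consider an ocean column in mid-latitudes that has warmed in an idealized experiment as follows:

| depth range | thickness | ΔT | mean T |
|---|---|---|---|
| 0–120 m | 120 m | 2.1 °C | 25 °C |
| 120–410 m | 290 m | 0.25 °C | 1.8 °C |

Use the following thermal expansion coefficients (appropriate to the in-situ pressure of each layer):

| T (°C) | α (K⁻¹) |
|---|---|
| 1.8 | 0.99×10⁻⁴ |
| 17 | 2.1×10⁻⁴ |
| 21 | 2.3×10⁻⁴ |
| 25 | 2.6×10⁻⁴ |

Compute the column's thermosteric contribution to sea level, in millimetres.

Layer 1 at 25 °C → α = 2.6×10⁻⁴ K⁻¹
Layer 2 at 1.8 °C → α = 0.99×10⁻⁴ K⁻¹
2.6×10⁻⁴ × 2.1 × 120 = 0.06552 m
0.99×10⁻⁴ × 0.25 × 290 = 0.0071775 m
Δh = 0.06552 + 0.0071775 = 0.0726975 m ≈ 73 mm

73 mm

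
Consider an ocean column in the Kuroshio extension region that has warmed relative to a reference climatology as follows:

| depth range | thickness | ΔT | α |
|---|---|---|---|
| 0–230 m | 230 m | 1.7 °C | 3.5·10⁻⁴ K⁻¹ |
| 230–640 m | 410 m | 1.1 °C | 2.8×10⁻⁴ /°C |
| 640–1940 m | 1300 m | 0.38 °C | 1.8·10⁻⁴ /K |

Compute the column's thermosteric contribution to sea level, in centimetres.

230 × 3.5×10⁻⁴ × 1.7 = 0.13685 m
Layer 2: 1.1 × 2.8×10⁻⁴ × 410 = 0.12628 m
Layer 3: 0.38 × 1300 × 1.8×10⁻⁴ = 0.08892 m
Δh = 0.13685 + 0.12628 + 0.08892 = 0.35205 m

Δh = 35.2 cm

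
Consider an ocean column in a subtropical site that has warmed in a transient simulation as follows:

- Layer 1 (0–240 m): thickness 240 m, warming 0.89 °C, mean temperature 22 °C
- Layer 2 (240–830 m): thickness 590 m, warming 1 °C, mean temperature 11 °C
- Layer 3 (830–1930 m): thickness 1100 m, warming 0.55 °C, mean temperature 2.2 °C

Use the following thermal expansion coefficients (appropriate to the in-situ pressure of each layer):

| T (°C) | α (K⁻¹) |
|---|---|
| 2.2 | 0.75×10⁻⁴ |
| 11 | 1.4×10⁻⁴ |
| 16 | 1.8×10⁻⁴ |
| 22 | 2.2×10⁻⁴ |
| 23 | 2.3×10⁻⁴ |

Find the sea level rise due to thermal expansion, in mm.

Layer 1 at 22 °C → α = 2.2×10⁻⁴ K⁻¹
Layer 2 at 11 °C → α = 1.4×10⁻⁴ K⁻¹
Layer 3 at 2.2 °C → α = 0.75×10⁻⁴ K⁻¹
Layer 1: 0.89 × 240 × 2.2×10⁻⁴ = 0.046992 m
240–830 m: 1.4×10⁻⁴ × 590 × 1 = 0.08260 m
Layer 3: 1100 × 0.55 × 0.75×10⁻⁴ = 0.045375 m
Δh = 0.046992 + 0.08260 + 0.045375 = 0.174967 m

170 mm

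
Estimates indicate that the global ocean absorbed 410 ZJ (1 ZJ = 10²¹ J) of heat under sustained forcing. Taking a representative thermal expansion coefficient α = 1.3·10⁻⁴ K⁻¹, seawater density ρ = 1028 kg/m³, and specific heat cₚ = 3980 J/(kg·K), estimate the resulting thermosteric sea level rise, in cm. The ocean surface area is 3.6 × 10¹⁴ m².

3.62 cm of thermosteric rise

Per unit area: Q = 410×10²¹ / (3.6×10¹⁴) ≈ 1.139×10⁹ J/m²
Δh = αQ/(ρcₚ) = 1.3×10⁻⁴ × 1.139×10⁹ / (1028 × 3980) ≈ 0.03619 m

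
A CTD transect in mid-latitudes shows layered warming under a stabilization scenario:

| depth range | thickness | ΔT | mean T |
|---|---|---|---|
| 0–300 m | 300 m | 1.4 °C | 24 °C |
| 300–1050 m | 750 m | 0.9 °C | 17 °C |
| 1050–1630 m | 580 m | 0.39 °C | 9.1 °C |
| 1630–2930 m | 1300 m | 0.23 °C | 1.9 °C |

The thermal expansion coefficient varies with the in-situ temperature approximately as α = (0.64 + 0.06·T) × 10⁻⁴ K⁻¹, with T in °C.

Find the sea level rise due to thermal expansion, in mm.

Δh ≈ 249 mm

Layer 1: α = (0.64 + 0.06×24)×10⁻⁴ = 2.08×10⁻⁴ K⁻¹
Layer 2: α = (0.64 + 0.06×17)×10⁻⁴ = 1.66×10⁻⁴ K⁻¹
Layer 3: α = (0.64 + 0.06×9.1)×10⁻⁴ = 1.186×10⁻⁴ K⁻¹
Layer 4: α = (0.64 + 0.06×1.9)×10⁻⁴ = 0.754×10⁻⁴ K⁻¹
0–300 m: 2.08×10⁻⁴ × 300 × 1.4 = 0.08736 m
300–1050 m: 750 × 0.9 × 1.66×10⁻⁴ = 0.11205 m
1.186×10⁻⁴ × 0.39 × 580 = 0.02682732 m
Layer 4: 0.23 × 1300 × 0.754×10⁻⁴ = 0.0225446 m
Δh = 0.08736 + 0.11205 + 0.02682732 + 0.0225446 = 0.24878192 m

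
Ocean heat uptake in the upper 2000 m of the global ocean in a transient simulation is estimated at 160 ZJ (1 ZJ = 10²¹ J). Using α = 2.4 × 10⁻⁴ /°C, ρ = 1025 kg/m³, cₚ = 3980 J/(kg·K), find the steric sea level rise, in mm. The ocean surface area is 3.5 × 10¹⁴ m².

Δh = 26.9 mm

Per unit area: Q = 160×10²¹ / (3.5×10¹⁴) ≈ 4.571×10⁸ J/m²
Δh = αQ/(ρcₚ) = 2.4×10⁻⁴ × 4.571×10⁸ / (1025 × 3980) ≈ 0.026892 m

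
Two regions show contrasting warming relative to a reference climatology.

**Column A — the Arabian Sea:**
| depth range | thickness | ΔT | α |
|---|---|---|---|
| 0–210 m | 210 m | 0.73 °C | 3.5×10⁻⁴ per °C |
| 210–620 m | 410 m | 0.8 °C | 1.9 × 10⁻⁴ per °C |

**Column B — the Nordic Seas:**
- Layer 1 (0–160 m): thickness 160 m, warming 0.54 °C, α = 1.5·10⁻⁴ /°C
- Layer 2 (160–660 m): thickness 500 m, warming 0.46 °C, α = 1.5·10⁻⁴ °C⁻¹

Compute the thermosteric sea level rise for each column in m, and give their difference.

Δh_A ≈ 0.116 m, Δh_B ≈ 0.0475 m; difference ≈ 0.0685 m

A 0–210 m: 0.73 × 3.5×10⁻⁴ × 210 = 0.053655 m
A 1.9×10⁻⁴ × 0.8 × 410 = 0.06232 m
A total: 0.115975 m
B 0–160 m: 1.5×10⁻⁴ × 160 × 0.54 = 0.01296 m
B Layer 2: 500 × 0.46 × 1.5×10⁻⁴ = 0.03450 m
B total: 0.04746 m
Difference: 0.115975 − 0.04746 = 0.068515 m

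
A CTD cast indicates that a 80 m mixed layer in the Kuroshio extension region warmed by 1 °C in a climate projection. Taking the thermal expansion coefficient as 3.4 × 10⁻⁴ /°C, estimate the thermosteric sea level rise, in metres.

Δh = 0.0272 m

Δh = αΔT·H = 3.4×10⁻⁴ × 1 × 80 = 0.02720 m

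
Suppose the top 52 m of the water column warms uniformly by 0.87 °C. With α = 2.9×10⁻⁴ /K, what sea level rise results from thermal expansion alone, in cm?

1.31 cm of thermosteric rise

Δh = αΔT·H = 2.9×10⁻⁴ × 0.87 × 52 = 0.0131196 m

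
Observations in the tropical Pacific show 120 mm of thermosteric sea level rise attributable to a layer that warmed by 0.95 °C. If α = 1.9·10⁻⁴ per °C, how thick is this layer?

H = Δh/(αΔT) = 0.12 / (1.9×10⁻⁴ × 0.95) ≈ 664.8 m

665 m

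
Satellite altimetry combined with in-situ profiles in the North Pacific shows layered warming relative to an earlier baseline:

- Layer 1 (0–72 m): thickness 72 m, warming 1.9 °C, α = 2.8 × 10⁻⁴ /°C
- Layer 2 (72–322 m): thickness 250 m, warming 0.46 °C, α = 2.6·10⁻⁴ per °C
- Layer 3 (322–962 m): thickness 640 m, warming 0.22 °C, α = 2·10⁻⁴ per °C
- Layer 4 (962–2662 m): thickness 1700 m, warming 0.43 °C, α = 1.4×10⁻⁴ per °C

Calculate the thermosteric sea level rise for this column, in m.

2.8×10⁻⁴ × 72 × 1.9 = 0.038304 m
Layer 2: 2.6×10⁻⁴ × 0.46 × 250 = 0.02990 m
322–962 m: 0.22 × 640 × 2×10⁻⁴ = 0.02816 m
962–2662 m: 1.4×10⁻⁴ × 0.43 × 1700 = 0.10234 m
Δh = 0.038304 + 0.02990 + 0.02816 + 0.10234 = 0.198704 m

Δh ≈ 0.199 m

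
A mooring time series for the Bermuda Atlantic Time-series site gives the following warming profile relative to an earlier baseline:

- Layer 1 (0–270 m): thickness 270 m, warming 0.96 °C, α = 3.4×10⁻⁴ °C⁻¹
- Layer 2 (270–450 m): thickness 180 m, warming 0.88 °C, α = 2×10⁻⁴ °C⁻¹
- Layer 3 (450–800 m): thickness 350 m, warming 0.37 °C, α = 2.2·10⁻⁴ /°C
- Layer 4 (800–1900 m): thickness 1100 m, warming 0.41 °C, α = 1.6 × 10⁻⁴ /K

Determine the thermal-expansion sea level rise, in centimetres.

22 cm of thermosteric rise

270 × 3.4×10⁻⁴ × 0.96 = 0.088128 m
Layer 2: 0.88 × 2×10⁻⁴ × 180 = 0.03168 m
0.37 × 350 × 2.2×10⁻⁴ = 0.02849 m
Layer 4: 0.41 × 1.6×10⁻⁴ × 1100 = 0.07216 m
Δh = 0.088128 + 0.03168 + 0.02849 + 0.07216 = 0.220458 m ≈ 22 cm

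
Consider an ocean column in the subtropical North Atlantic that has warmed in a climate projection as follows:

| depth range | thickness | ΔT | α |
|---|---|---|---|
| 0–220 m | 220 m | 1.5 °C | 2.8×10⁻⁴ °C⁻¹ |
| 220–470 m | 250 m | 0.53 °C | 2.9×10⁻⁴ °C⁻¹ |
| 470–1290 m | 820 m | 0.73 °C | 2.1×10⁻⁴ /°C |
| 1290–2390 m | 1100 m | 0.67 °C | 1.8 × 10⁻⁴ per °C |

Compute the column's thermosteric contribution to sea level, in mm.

389 mm of thermosteric rise

Layer 1: 2.8×10⁻⁴ × 220 × 1.5 = 0.09240 m
Layer 2: 250 × 2.9×10⁻⁴ × 0.53 = 0.038425 m
470–1290 m: 0.73 × 2.1×10⁻⁴ × 820 = 0.125706 m
1290–2390 m: 0.67 × 1.8×10⁻⁴ × 1100 = 0.13266 m
Δh = 0.09240 + 0.038425 + 0.125706 + 0.13266 = 0.389191 m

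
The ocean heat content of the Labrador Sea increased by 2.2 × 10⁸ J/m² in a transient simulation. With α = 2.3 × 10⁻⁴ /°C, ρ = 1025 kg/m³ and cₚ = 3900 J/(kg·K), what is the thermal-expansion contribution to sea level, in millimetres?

Δh = 13 mm

Δh = αQ/(ρcₚ) = 2.3×10⁻⁴ × 2.2×10⁸ / (1025 × 3900) ≈ 0.012658 m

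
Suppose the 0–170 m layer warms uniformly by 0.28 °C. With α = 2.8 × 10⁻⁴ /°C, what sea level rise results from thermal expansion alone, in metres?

Δh = αΔT·H = 2.8×10⁻⁴ × 0.28 × 170 = 0.013328 m

0.0133 m of thermosteric rise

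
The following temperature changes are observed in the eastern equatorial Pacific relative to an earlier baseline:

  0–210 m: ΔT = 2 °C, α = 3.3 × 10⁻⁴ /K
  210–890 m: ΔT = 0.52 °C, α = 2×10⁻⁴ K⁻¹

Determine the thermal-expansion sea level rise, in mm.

Layer 1: 2 × 210 × 3.3×10⁻⁴ = 0.13860 m
Layer 2: 0.52 × 680 × 2×10⁻⁴ = 0.07072 m
Δh = 0.13860 + 0.07072 = 0.20932 m ≈ 209 mm

209 mm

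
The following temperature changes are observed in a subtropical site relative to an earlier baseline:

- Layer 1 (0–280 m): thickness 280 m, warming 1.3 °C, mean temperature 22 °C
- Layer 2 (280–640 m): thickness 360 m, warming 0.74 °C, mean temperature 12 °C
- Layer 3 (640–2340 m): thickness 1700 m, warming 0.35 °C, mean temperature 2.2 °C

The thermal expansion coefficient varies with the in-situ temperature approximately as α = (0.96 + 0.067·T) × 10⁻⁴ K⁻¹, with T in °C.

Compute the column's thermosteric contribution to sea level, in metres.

0.20 m of thermosteric rise

Layer 1: α = (0.96 + 0.067×22)×10⁻⁴ = 2.434×10⁻⁴ K⁻¹
Layer 2: α = (0.96 + 0.067×12)×10⁻⁴ = 1.764×10⁻⁴ K⁻¹
Layer 3: α = (0.96 + 0.067×2.2)×10⁻⁴ = 1.1074×10⁻⁴ K⁻¹
Layer 1: 1.3 × 2.434×10⁻⁴ × 280 = 0.0885976 m
0.74 × 1.764×10⁻⁴ × 360 = 0.04699296 m
640–2340 m: 1700 × 1.1074×10⁻⁴ × 0.35 = 0.0658903 m
Δh = 0.0885976 + 0.04699296 + 0.0658903 = 0.20148086 m ≈ 0.20 m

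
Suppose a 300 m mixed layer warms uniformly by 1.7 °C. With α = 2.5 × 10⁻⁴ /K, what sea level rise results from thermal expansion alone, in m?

Δh = αΔT·H = 2.5×10⁻⁴ × 1.7 × 300 = 0.12750 m

Δh = 0.128 m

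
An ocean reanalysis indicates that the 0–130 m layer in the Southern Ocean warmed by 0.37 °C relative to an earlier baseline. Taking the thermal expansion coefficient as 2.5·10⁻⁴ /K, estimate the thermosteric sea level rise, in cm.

Δh ≈ 1.20 cm

Δh = αΔT·H = 2.5×10⁻⁴ × 0.37 × 130 = 0.012025 m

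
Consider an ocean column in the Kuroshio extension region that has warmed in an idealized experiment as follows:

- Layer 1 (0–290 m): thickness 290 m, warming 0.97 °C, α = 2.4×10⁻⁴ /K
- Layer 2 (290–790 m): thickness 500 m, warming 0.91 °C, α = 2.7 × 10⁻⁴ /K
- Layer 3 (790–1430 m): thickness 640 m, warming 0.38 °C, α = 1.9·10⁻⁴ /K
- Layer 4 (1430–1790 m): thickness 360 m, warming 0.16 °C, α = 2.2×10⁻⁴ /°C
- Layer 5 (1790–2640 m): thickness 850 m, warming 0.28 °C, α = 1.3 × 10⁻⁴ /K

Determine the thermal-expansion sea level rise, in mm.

280 mm of thermosteric rise

0–290 m: 0.97 × 2.4×10⁻⁴ × 290 = 0.067512 m
290–790 m: 500 × 0.91 × 2.7×10⁻⁴ = 0.12285 m
640 × 0.38 × 1.9×10⁻⁴ = 0.046208 m
Layer 4: 0.16 × 360 × 2.2×10⁻⁴ = 0.012672 m
1.3×10⁻⁴ × 850 × 0.28 = 0.03094 m
Δh = 0.067512 + 0.12285 + 0.046208 + 0.012672 + 0.03094 = 0.280182 m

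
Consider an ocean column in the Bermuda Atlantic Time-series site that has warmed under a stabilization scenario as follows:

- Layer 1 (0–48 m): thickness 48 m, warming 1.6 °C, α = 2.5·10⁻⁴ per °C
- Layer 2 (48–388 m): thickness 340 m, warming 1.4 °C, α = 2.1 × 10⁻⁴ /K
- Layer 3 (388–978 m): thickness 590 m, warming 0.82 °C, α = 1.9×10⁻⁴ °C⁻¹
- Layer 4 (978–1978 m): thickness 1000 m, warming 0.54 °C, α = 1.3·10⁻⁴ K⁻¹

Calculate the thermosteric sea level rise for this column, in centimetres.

0–48 m: 2.5×10⁻⁴ × 1.6 × 48 = 0.01920 m
2.1×10⁻⁴ × 1.4 × 340 = 0.09996 m
590 × 0.82 × 1.9×10⁻⁴ = 0.091922 m
1000 × 1.3×10⁻⁴ × 0.54 = 0.07020 m
Δh = 0.01920 + 0.09996 + 0.091922 + 0.07020 = 0.281282 m

28.1 cm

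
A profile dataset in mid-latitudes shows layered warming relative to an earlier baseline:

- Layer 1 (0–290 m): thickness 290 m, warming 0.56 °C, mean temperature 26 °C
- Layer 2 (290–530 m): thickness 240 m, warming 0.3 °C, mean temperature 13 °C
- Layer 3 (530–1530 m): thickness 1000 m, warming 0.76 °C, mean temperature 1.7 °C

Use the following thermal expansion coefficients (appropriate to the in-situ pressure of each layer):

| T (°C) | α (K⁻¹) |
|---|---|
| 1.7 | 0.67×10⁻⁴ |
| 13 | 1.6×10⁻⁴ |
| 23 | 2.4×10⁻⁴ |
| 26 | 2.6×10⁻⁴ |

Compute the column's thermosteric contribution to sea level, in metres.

Layer 1 at 26 °C → α = 2.6×10⁻⁴ K⁻¹
Layer 2 at 13 °C → α = 1.6×10⁻⁴ K⁻¹
Layer 3 at 1.7 °C → α = 0.67×10⁻⁴ K⁻¹
Layer 1: 0.56 × 290 × 2.6×10⁻⁴ = 0.042224 m
1.6×10⁻⁴ × 0.3 × 240 = 0.01152 m
Layer 3: 0.76 × 0.67×10⁻⁴ × 1000 = 0.05092 m
Δh = 0.042224 + 0.01152 + 0.05092 = 0.104664 m

about 0.10 m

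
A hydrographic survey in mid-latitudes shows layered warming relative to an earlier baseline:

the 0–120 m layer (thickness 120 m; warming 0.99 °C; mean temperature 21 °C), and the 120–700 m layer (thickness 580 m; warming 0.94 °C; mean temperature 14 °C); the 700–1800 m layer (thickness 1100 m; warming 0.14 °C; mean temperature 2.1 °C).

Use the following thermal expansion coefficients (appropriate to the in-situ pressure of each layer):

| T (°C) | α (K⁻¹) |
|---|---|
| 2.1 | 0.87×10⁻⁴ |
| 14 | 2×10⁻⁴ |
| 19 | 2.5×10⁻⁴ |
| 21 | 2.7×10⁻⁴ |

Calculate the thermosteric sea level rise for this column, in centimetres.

Layer 1 at 21 °C → α = 2.7×10⁻⁴ K⁻¹
Layer 2 at 14 °C → α = 2×10⁻⁴ K⁻¹
Layer 3 at 2.1 °C → α = 0.87×10⁻⁴ K⁻¹
0–120 m: 0.99 × 2.7×10⁻⁴ × 120 = 0.032076 m
Layer 2: 2×10⁻⁴ × 580 × 0.94 = 0.10904 m
1100 × 0.87×10⁻⁴ × 0.14 = 0.013398 m
Δh = 0.032076 + 0.10904 + 0.013398 = 0.154514 m

Δh = 15.5 cm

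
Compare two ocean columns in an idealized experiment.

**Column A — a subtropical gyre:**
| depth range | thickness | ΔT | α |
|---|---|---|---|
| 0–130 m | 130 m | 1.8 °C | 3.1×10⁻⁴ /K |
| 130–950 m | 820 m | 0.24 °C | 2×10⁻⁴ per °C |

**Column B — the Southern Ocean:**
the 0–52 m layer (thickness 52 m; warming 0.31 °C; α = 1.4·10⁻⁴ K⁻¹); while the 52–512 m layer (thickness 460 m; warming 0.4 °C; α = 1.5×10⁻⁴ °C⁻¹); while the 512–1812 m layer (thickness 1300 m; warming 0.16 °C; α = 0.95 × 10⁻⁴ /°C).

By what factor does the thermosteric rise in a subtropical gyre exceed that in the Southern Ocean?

A Layer 1: 3.1×10⁻⁴ × 1.8 × 130 = 0.07254 m
A 2×10⁻⁴ × 820 × 0.24 = 0.03936 m
A total: 0.11190 m
B 0–52 m: 0.31 × 1.4×10⁻⁴ × 52 = 0.0022568 m
B 0.4 × 1.5×10⁻⁴ × 460 = 0.02760 m
B Layer 3: 0.16 × 0.95×10⁻⁴ × 1300 = 0.01976 m
B total: 0.0496168 m
Ratio: 0.11190 / 0.0496168 ≈ 2.255

a factor of 2.26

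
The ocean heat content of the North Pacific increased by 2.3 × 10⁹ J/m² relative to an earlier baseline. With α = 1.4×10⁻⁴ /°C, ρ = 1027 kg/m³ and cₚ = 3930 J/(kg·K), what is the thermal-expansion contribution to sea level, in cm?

7.98 cm

Δh = αQ/(ρcₚ) = 1.4×10⁻⁴ × 2.3×10⁹ / (1027 × 3930) ≈ 0.07978 m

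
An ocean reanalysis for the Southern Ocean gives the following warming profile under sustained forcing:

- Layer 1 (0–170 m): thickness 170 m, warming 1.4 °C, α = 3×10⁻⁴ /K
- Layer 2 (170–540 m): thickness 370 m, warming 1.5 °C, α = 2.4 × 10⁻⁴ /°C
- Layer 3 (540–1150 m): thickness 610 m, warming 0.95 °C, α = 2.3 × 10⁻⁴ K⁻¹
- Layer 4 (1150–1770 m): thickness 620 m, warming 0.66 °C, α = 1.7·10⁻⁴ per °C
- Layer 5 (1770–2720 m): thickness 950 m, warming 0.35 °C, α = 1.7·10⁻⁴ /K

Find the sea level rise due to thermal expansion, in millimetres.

Δh = 460 mm

170 × 1.4 × 3×10⁻⁴ = 0.07140 m
Layer 2: 370 × 2.4×10⁻⁴ × 1.5 = 0.13320 m
Layer 3: 2.3×10⁻⁴ × 0.95 × 610 = 0.133285 m
1150–1770 m: 1.7×10⁻⁴ × 620 × 0.66 = 0.069564 m
0.35 × 950 × 1.7×10⁻⁴ = 0.056525 m
Δh = 0.07140 + 0.13320 + 0.133285 + 0.069564 + 0.056525 = 0.463974 m ≈ 460 mm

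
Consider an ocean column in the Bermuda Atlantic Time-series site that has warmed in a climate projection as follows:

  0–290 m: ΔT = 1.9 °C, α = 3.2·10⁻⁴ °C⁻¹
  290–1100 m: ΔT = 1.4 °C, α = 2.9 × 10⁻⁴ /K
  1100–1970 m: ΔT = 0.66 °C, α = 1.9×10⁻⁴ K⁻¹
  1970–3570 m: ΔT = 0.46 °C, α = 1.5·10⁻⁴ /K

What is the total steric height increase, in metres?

1.9 × 290 × 3.2×10⁻⁴ = 0.17632 m
Layer 2: 810 × 1.4 × 2.9×10⁻⁴ = 0.32886 m
Layer 3: 1.9×10⁻⁴ × 0.66 × 870 = 0.109098 m
1970–3570 m: 1.5×10⁻⁴ × 0.46 × 1600 = 0.11040 m
Δh = 0.17632 + 0.32886 + 0.109098 + 0.11040 = 0.724678 m

about 0.725 m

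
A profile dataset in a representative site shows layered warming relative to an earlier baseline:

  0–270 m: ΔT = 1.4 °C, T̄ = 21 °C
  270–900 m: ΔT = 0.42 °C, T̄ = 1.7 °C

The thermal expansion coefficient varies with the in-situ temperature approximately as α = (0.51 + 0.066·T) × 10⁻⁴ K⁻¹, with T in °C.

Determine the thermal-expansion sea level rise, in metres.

0.0881 m of thermosteric rise

Layer 1: α = (0.51 + 0.066×21)×10⁻⁴ = 1.896×10⁻⁴ K⁻¹
Layer 2: α = (0.51 + 0.066×1.7)×10⁻⁴ = 0.6222×10⁻⁴ K⁻¹
Layer 1: 1.896×10⁻⁴ × 1.4 × 270 = 0.0716688 m
630 × 0.6222×10⁻⁴ × 0.42 = 0.016463412 m
Δh = 0.0716688 + 0.016463412 = 0.088132212 m ≈ 0.0881 m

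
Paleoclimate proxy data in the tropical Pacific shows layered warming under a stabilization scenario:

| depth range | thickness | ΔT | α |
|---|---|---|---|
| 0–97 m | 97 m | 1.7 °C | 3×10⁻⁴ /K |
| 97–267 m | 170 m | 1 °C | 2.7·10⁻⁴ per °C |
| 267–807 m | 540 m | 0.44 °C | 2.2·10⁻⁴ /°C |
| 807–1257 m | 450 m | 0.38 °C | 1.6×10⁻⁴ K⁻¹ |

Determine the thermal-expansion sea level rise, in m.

Δh = 0.18 m

Layer 1: 3×10⁻⁴ × 1.7 × 97 = 0.04947 m
Layer 2: 2.7×10⁻⁴ × 170 × 1 = 0.04590 m
2.2×10⁻⁴ × 0.44 × 540 = 0.052272 m
450 × 0.38 × 1.6×10⁻⁴ = 0.02736 m
Δh = 0.04947 + 0.04590 + 0.052272 + 0.02736 = 0.175002 m ≈ 0.18 m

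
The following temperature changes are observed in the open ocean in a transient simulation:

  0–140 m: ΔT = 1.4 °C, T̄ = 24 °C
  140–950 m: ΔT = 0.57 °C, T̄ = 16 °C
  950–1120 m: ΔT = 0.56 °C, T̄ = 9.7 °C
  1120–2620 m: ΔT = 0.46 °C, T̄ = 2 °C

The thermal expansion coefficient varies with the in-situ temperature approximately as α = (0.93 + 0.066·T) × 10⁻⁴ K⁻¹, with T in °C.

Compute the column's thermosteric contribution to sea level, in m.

Layer 1: α = (0.93 + 0.066×24)×10⁻⁴ = 2.514×10⁻⁴ K⁻¹
Layer 2: α = (0.93 + 0.066×16)×10⁻⁴ = 1.986×10⁻⁴ K⁻¹
Layer 3: α = (0.93 + 0.066×9.7)×10⁻⁴ = 1.5702×10⁻⁴ K⁻¹
Layer 4: α = (0.93 + 0.066×2)×10⁻⁴ = 1.062×10⁻⁴ K⁻¹
Layer 1: 2.514×10⁻⁴ × 1.4 × 140 = 0.0492744 m
Layer 2: 0.57 × 810 × 1.986×10⁻⁴ = 0.09169362 m
1.5702×10⁻⁴ × 170 × 0.56 = 0.014948304 m
1120–2620 m: 0.46 × 1.062×10⁻⁴ × 1500 = 0.073278 m
Δh = 0.0492744 + 0.09169362 + 0.014948304 + 0.073278 = 0.229194324 m

0.229 m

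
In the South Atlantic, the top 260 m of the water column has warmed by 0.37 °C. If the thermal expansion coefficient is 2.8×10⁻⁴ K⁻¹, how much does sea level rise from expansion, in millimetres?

26.9 mm

Δh = αΔT·H = 2.8×10⁻⁴ × 0.37 × 260 = 0.026936 m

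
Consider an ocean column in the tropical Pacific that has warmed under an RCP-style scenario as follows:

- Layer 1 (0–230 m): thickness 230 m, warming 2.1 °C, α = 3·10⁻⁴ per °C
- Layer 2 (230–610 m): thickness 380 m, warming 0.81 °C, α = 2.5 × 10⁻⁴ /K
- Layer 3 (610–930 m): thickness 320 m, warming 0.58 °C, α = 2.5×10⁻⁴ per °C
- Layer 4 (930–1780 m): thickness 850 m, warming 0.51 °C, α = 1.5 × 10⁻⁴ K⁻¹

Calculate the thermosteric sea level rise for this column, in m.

about 0.33 m

Layer 1: 2.1 × 230 × 3×10⁻⁴ = 0.14490 m
Layer 2: 0.81 × 380 × 2.5×10⁻⁴ = 0.07695 m
2.5×10⁻⁴ × 320 × 0.58 = 0.04640 m
1.5×10⁻⁴ × 0.51 × 850 = 0.065025 m
Δh = 0.14490 + 0.07695 + 0.04640 + 0.065025 = 0.333275 m ≈ 0.33 m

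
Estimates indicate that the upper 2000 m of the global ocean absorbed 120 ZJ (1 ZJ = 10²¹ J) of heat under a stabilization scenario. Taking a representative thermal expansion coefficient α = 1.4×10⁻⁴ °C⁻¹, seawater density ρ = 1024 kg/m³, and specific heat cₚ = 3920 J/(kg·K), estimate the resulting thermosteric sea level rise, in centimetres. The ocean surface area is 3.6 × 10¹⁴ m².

Δh ≈ 1.2 cm

Per unit area: Q = 120×10²¹ / (3.6×10¹⁴) ≈ 3.333×10⁸ J/m²
Δh = αQ/(ρcₚ) = 1.4×10⁻⁴ × 3.333×10⁸ / (1024 × 3920) ≈ 0.011625 m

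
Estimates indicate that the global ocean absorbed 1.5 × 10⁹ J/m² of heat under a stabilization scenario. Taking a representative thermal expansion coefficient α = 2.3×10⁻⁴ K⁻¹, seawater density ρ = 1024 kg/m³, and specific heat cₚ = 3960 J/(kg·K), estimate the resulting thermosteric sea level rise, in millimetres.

Δh = αQ/(ρcₚ) = 2.3×10⁻⁴ × 1.5×10⁹ / (1024 × 3960) ≈ 0.085079 m

85 mm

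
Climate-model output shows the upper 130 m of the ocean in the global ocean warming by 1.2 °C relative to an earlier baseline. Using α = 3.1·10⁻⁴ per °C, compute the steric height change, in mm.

Δh = αΔT·H = 3.1×10⁻⁴ × 1.2 × 130 = 0.04836 m

Δh ≈ 48 mm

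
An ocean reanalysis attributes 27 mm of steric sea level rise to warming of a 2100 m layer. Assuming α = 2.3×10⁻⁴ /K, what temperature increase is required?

about 0.0559 K

ΔT = Δh/(αH) = 0.027 / (2.3×10⁻⁴ × 2100) ≈ 0.05590 K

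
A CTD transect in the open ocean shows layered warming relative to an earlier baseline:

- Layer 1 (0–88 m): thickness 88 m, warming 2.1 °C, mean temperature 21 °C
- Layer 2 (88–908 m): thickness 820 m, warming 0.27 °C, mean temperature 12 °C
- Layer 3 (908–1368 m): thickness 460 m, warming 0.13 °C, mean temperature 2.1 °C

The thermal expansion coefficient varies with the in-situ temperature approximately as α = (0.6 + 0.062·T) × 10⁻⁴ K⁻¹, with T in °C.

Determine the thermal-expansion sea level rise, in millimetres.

Layer 1: α = (0.6 + 0.062×21)×10⁻⁴ = 1.902×10⁻⁴ K⁻¹
Layer 2: α = (0.6 + 0.062×12)×10⁻⁴ = 1.344×10⁻⁴ K⁻¹
Layer 3: α = (0.6 + 0.062×2.1)×10⁻⁴ = 0.7302×10⁻⁴ K⁻¹
88 × 1.902×10⁻⁴ × 2.1 = 0.03514896 m
88–908 m: 1.344×10⁻⁴ × 0.27 × 820 = 0.02975616 m
Layer 3: 460 × 0.7302×10⁻⁴ × 0.13 = 0.004366596 m
Δh = 0.03514896 + 0.02975616 + 0.004366596 = 0.069271716 m ≈ 69.3 mm

Δh ≈ 69.3 mm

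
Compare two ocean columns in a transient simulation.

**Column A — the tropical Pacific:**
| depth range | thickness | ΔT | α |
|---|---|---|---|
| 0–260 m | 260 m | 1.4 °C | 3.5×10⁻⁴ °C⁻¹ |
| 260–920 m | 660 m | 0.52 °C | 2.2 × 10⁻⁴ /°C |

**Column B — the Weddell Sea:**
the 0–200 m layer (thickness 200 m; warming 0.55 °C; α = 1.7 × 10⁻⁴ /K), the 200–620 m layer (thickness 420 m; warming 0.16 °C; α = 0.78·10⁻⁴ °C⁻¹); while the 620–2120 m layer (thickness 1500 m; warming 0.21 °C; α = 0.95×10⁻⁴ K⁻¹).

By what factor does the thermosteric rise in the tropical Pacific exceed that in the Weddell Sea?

A 1.4 × 260 × 3.5×10⁻⁴ = 0.12740 m
A 0.52 × 660 × 2.2×10⁻⁴ = 0.075504 m
A total: 0.202904 m
B 200 × 1.7×10⁻⁴ × 0.55 = 0.01870 m
B 200–620 m: 0.16 × 420 × 0.78×10⁻⁴ = 0.0052416 m
B Layer 3: 0.95×10⁻⁴ × 0.21 × 1500 = 0.029925 m
B total: 0.0538666 m
Ratio: 0.202904 / 0.0538666 ≈ 3.767

a factor of 3.77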